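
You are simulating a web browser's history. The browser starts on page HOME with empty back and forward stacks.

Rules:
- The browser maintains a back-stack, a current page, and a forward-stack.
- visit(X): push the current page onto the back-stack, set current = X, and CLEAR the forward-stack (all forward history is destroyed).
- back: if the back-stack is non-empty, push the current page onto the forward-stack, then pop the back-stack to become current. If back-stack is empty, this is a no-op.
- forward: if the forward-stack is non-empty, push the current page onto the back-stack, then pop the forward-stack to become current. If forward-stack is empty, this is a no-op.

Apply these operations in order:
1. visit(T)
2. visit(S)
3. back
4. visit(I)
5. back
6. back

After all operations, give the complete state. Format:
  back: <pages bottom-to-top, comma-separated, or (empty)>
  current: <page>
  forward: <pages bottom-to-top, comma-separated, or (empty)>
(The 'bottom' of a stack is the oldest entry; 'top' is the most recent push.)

Answer: back: (empty)
current: HOME
forward: I,T

Derivation:
After 1 (visit(T)): cur=T back=1 fwd=0
After 2 (visit(S)): cur=S back=2 fwd=0
After 3 (back): cur=T back=1 fwd=1
After 4 (visit(I)): cur=I back=2 fwd=0
After 5 (back): cur=T back=1 fwd=1
After 6 (back): cur=HOME back=0 fwd=2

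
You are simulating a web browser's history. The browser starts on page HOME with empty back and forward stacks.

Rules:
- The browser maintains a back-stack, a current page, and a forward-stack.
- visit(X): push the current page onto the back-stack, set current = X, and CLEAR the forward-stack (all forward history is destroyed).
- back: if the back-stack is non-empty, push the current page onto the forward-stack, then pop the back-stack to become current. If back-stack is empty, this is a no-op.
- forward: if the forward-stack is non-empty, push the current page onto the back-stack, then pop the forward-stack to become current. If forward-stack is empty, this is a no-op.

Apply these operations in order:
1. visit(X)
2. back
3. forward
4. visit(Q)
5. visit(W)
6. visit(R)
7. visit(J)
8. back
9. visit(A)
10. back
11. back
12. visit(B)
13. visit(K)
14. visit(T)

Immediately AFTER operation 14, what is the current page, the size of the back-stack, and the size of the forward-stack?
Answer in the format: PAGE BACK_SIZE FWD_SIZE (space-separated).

After 1 (visit(X)): cur=X back=1 fwd=0
After 2 (back): cur=HOME back=0 fwd=1
After 3 (forward): cur=X back=1 fwd=0
After 4 (visit(Q)): cur=Q back=2 fwd=0
After 5 (visit(W)): cur=W back=3 fwd=0
After 6 (visit(R)): cur=R back=4 fwd=0
After 7 (visit(J)): cur=J back=5 fwd=0
After 8 (back): cur=R back=4 fwd=1
After 9 (visit(A)): cur=A back=5 fwd=0
After 10 (back): cur=R back=4 fwd=1
After 11 (back): cur=W back=3 fwd=2
After 12 (visit(B)): cur=B back=4 fwd=0
After 13 (visit(K)): cur=K back=5 fwd=0
After 14 (visit(T)): cur=T back=6 fwd=0

T 6 0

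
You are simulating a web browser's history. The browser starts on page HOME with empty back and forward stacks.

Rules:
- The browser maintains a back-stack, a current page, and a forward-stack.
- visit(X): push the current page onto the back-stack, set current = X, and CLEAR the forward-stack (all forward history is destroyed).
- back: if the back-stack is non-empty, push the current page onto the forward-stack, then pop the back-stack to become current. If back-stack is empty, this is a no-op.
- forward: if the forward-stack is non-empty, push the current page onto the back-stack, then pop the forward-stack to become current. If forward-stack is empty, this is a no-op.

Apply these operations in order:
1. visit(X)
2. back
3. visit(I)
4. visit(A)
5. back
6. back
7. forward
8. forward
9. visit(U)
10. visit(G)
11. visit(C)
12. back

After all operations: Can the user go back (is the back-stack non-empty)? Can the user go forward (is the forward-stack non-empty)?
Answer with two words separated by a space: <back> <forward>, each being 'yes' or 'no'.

After 1 (visit(X)): cur=X back=1 fwd=0
After 2 (back): cur=HOME back=0 fwd=1
After 3 (visit(I)): cur=I back=1 fwd=0
After 4 (visit(A)): cur=A back=2 fwd=0
After 5 (back): cur=I back=1 fwd=1
After 6 (back): cur=HOME back=0 fwd=2
After 7 (forward): cur=I back=1 fwd=1
After 8 (forward): cur=A back=2 fwd=0
After 9 (visit(U)): cur=U back=3 fwd=0
After 10 (visit(G)): cur=G back=4 fwd=0
After 11 (visit(C)): cur=C back=5 fwd=0
After 12 (back): cur=G back=4 fwd=1

Answer: yes yes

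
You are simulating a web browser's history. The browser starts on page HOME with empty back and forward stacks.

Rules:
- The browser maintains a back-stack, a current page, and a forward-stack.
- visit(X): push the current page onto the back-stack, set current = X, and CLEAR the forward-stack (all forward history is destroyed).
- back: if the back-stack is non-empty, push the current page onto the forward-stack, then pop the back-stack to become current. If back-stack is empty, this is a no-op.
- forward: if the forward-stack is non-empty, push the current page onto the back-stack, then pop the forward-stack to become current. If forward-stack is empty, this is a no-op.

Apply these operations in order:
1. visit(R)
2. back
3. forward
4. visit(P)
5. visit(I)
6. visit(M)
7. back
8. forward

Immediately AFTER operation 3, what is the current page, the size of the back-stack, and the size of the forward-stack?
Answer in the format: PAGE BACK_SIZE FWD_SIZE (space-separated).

After 1 (visit(R)): cur=R back=1 fwd=0
After 2 (back): cur=HOME back=0 fwd=1
After 3 (forward): cur=R back=1 fwd=0

R 1 0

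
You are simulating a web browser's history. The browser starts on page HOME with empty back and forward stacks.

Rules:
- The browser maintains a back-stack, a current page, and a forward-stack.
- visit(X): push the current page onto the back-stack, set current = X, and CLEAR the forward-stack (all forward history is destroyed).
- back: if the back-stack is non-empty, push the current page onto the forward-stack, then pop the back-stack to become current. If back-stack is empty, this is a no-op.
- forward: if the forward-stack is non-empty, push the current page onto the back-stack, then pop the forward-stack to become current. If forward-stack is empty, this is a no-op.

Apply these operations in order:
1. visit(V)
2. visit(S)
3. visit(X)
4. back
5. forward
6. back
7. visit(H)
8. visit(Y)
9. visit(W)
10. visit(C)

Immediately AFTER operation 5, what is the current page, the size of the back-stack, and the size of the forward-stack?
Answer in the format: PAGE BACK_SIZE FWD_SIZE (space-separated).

After 1 (visit(V)): cur=V back=1 fwd=0
After 2 (visit(S)): cur=S back=2 fwd=0
After 3 (visit(X)): cur=X back=3 fwd=0
After 4 (back): cur=S back=2 fwd=1
After 5 (forward): cur=X back=3 fwd=0

X 3 0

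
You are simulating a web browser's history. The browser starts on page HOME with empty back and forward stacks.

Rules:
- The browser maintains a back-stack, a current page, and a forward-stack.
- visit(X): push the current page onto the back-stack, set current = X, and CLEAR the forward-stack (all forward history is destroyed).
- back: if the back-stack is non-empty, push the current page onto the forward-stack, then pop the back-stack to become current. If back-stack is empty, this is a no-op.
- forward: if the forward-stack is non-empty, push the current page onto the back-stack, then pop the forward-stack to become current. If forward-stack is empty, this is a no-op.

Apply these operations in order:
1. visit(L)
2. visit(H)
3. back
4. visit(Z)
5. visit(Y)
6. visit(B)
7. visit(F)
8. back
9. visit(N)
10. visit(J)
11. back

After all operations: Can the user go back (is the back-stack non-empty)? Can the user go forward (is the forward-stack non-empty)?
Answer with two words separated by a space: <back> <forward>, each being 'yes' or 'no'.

Answer: yes yes

Derivation:
After 1 (visit(L)): cur=L back=1 fwd=0
After 2 (visit(H)): cur=H back=2 fwd=0
After 3 (back): cur=L back=1 fwd=1
After 4 (visit(Z)): cur=Z back=2 fwd=0
After 5 (visit(Y)): cur=Y back=3 fwd=0
After 6 (visit(B)): cur=B back=4 fwd=0
After 7 (visit(F)): cur=F back=5 fwd=0
After 8 (back): cur=B back=4 fwd=1
After 9 (visit(N)): cur=N back=5 fwd=0
After 10 (visit(J)): cur=J back=6 fwd=0
After 11 (back): cur=N back=5 fwd=1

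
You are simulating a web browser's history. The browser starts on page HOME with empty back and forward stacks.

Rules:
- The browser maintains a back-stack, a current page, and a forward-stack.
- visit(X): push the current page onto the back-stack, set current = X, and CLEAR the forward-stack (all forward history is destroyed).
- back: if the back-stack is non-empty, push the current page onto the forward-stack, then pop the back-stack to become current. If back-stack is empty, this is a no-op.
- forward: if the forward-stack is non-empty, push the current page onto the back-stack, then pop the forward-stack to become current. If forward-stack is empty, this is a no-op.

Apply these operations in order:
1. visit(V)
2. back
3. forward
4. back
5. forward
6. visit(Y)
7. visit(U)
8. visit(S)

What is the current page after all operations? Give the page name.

After 1 (visit(V)): cur=V back=1 fwd=0
After 2 (back): cur=HOME back=0 fwd=1
After 3 (forward): cur=V back=1 fwd=0
After 4 (back): cur=HOME back=0 fwd=1
After 5 (forward): cur=V back=1 fwd=0
After 6 (visit(Y)): cur=Y back=2 fwd=0
After 7 (visit(U)): cur=U back=3 fwd=0
After 8 (visit(S)): cur=S back=4 fwd=0

Answer: S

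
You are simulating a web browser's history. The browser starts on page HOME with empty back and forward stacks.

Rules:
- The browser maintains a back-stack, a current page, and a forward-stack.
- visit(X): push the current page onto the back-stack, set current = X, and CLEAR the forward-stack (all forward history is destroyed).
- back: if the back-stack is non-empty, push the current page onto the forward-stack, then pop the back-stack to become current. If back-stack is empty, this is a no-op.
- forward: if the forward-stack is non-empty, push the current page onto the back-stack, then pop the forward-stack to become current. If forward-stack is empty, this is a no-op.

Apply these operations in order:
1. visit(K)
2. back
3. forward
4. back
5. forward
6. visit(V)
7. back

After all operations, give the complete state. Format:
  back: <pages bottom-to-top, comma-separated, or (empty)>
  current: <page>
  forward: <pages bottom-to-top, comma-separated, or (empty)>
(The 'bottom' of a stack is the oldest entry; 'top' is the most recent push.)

Answer: back: HOME
current: K
forward: V

Derivation:
After 1 (visit(K)): cur=K back=1 fwd=0
After 2 (back): cur=HOME back=0 fwd=1
After 3 (forward): cur=K back=1 fwd=0
After 4 (back): cur=HOME back=0 fwd=1
After 5 (forward): cur=K back=1 fwd=0
After 6 (visit(V)): cur=V back=2 fwd=0
After 7 (back): cur=K back=1 fwd=1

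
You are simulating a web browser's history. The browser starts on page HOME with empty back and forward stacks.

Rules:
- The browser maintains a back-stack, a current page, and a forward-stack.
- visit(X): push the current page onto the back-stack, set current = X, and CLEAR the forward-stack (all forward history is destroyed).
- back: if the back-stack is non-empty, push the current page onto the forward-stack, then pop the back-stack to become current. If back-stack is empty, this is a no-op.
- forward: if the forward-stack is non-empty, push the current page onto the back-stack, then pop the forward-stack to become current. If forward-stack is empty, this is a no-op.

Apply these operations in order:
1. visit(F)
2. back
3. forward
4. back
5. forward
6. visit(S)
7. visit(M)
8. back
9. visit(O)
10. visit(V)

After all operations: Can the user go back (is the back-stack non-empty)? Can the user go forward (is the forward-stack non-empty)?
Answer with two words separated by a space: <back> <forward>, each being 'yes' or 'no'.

After 1 (visit(F)): cur=F back=1 fwd=0
After 2 (back): cur=HOME back=0 fwd=1
After 3 (forward): cur=F back=1 fwd=0
After 4 (back): cur=HOME back=0 fwd=1
After 5 (forward): cur=F back=1 fwd=0
After 6 (visit(S)): cur=S back=2 fwd=0
After 7 (visit(M)): cur=M back=3 fwd=0
After 8 (back): cur=S back=2 fwd=1
After 9 (visit(O)): cur=O back=3 fwd=0
After 10 (visit(V)): cur=V back=4 fwd=0

Answer: yes no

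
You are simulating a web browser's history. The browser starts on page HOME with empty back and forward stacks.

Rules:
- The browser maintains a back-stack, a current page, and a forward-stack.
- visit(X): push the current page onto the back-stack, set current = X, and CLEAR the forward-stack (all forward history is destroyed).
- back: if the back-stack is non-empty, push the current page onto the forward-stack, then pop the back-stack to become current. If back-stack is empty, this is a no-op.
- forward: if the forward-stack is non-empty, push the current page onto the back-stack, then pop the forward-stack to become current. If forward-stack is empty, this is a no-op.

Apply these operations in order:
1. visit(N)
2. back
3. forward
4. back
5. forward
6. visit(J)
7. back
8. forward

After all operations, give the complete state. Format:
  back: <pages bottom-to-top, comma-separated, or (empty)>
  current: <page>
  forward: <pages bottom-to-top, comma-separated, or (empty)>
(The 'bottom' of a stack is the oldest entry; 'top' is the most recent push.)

Answer: back: HOME,N
current: J
forward: (empty)

Derivation:
After 1 (visit(N)): cur=N back=1 fwd=0
After 2 (back): cur=HOME back=0 fwd=1
After 3 (forward): cur=N back=1 fwd=0
After 4 (back): cur=HOME back=0 fwd=1
After 5 (forward): cur=N back=1 fwd=0
After 6 (visit(J)): cur=J back=2 fwd=0
After 7 (back): cur=N back=1 fwd=1
After 8 (forward): cur=J back=2 fwd=0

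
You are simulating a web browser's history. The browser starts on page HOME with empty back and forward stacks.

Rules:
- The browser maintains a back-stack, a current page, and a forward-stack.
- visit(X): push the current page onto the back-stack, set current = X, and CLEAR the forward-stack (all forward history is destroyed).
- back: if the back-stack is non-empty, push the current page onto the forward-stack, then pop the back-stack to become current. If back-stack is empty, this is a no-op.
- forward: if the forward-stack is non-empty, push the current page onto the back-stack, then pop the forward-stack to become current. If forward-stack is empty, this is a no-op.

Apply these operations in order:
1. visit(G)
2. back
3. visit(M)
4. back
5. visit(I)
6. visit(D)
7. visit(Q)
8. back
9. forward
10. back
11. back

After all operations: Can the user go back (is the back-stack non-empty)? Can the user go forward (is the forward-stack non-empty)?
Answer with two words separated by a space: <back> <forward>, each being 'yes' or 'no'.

After 1 (visit(G)): cur=G back=1 fwd=0
After 2 (back): cur=HOME back=0 fwd=1
After 3 (visit(M)): cur=M back=1 fwd=0
After 4 (back): cur=HOME back=0 fwd=1
After 5 (visit(I)): cur=I back=1 fwd=0
After 6 (visit(D)): cur=D back=2 fwd=0
After 7 (visit(Q)): cur=Q back=3 fwd=0
After 8 (back): cur=D back=2 fwd=1
After 9 (forward): cur=Q back=3 fwd=0
After 10 (back): cur=D back=2 fwd=1
After 11 (back): cur=I back=1 fwd=2

Answer: yes yes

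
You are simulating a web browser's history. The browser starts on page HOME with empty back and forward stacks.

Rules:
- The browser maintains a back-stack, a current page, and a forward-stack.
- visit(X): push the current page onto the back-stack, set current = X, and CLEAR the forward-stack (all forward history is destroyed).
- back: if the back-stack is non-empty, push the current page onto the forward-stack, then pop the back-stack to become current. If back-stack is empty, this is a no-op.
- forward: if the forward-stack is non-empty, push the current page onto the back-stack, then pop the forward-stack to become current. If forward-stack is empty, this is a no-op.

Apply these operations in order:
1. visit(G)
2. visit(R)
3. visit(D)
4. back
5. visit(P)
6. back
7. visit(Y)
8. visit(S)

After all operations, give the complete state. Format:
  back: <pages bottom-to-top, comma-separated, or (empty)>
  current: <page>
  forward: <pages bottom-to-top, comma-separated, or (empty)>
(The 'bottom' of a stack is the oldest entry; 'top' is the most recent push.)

Answer: back: HOME,G,R,Y
current: S
forward: (empty)

Derivation:
After 1 (visit(G)): cur=G back=1 fwd=0
After 2 (visit(R)): cur=R back=2 fwd=0
After 3 (visit(D)): cur=D back=3 fwd=0
After 4 (back): cur=R back=2 fwd=1
After 5 (visit(P)): cur=P back=3 fwd=0
After 6 (back): cur=R back=2 fwd=1
After 7 (visit(Y)): cur=Y back=3 fwd=0
After 8 (visit(S)): cur=S back=4 fwd=0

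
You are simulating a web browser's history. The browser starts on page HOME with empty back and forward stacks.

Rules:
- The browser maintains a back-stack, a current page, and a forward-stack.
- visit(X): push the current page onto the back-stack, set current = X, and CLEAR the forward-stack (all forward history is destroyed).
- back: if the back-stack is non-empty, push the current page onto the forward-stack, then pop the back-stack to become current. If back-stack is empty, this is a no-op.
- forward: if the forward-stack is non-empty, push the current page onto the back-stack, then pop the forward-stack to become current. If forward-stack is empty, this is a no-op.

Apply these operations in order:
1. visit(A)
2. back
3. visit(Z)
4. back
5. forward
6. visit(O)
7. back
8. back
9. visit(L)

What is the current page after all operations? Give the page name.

After 1 (visit(A)): cur=A back=1 fwd=0
After 2 (back): cur=HOME back=0 fwd=1
After 3 (visit(Z)): cur=Z back=1 fwd=0
After 4 (back): cur=HOME back=0 fwd=1
After 5 (forward): cur=Z back=1 fwd=0
After 6 (visit(O)): cur=O back=2 fwd=0
After 7 (back): cur=Z back=1 fwd=1
After 8 (back): cur=HOME back=0 fwd=2
After 9 (visit(L)): cur=L back=1 fwd=0

Answer: L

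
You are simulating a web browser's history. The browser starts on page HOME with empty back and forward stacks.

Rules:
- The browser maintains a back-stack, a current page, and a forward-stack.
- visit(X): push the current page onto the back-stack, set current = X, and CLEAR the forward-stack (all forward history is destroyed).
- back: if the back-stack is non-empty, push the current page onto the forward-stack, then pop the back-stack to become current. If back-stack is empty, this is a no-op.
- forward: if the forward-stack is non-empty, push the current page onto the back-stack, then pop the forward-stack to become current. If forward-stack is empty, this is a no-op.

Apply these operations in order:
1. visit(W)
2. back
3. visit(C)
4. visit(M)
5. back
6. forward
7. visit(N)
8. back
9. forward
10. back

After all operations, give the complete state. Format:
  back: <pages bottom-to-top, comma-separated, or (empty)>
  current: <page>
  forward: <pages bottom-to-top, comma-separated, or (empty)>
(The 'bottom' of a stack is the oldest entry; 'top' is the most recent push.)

After 1 (visit(W)): cur=W back=1 fwd=0
After 2 (back): cur=HOME back=0 fwd=1
After 3 (visit(C)): cur=C back=1 fwd=0
After 4 (visit(M)): cur=M back=2 fwd=0
After 5 (back): cur=C back=1 fwd=1
After 6 (forward): cur=M back=2 fwd=0
After 7 (visit(N)): cur=N back=3 fwd=0
After 8 (back): cur=M back=2 fwd=1
After 9 (forward): cur=N back=3 fwd=0
After 10 (back): cur=M back=2 fwd=1

Answer: back: HOME,C
current: M
forward: N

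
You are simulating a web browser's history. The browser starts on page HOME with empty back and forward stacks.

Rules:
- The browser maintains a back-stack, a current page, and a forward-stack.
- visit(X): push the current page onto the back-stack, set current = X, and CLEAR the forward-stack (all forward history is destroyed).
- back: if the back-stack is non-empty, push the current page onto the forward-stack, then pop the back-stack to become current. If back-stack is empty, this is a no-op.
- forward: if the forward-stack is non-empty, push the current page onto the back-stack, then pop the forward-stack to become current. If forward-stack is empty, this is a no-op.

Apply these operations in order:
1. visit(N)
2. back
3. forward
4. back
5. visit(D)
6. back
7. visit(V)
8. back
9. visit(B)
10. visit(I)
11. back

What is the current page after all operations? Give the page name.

Answer: B

Derivation:
After 1 (visit(N)): cur=N back=1 fwd=0
After 2 (back): cur=HOME back=0 fwd=1
After 3 (forward): cur=N back=1 fwd=0
After 4 (back): cur=HOME back=0 fwd=1
After 5 (visit(D)): cur=D back=1 fwd=0
After 6 (back): cur=HOME back=0 fwd=1
After 7 (visit(V)): cur=V back=1 fwd=0
After 8 (back): cur=HOME back=0 fwd=1
After 9 (visit(B)): cur=B back=1 fwd=0
After 10 (visit(I)): cur=I back=2 fwd=0
After 11 (back): cur=B back=1 fwd=1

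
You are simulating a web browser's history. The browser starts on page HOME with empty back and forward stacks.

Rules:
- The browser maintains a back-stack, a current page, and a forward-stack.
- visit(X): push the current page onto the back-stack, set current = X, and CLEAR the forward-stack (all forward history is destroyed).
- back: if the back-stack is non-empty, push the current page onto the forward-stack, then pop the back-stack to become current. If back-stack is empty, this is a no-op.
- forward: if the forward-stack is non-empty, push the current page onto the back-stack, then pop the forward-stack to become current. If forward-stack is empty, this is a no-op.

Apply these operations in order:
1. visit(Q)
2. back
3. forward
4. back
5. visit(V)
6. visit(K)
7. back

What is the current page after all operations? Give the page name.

Answer: V

Derivation:
After 1 (visit(Q)): cur=Q back=1 fwd=0
After 2 (back): cur=HOME back=0 fwd=1
After 3 (forward): cur=Q back=1 fwd=0
After 4 (back): cur=HOME back=0 fwd=1
After 5 (visit(V)): cur=V back=1 fwd=0
After 6 (visit(K)): cur=K back=2 fwd=0
After 7 (back): cur=V back=1 fwd=1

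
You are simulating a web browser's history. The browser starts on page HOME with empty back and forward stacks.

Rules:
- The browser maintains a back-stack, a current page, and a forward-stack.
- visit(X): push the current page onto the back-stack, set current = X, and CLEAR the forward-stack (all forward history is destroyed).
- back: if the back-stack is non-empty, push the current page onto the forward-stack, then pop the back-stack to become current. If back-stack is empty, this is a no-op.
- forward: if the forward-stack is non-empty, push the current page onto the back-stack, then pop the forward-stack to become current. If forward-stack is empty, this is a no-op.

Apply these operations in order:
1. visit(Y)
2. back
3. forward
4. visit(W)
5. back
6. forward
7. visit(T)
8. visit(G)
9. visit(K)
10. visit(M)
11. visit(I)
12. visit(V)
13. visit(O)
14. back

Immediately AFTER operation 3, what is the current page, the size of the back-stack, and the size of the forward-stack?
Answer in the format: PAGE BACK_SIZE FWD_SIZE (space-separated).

After 1 (visit(Y)): cur=Y back=1 fwd=0
After 2 (back): cur=HOME back=0 fwd=1
After 3 (forward): cur=Y back=1 fwd=0

Y 1 0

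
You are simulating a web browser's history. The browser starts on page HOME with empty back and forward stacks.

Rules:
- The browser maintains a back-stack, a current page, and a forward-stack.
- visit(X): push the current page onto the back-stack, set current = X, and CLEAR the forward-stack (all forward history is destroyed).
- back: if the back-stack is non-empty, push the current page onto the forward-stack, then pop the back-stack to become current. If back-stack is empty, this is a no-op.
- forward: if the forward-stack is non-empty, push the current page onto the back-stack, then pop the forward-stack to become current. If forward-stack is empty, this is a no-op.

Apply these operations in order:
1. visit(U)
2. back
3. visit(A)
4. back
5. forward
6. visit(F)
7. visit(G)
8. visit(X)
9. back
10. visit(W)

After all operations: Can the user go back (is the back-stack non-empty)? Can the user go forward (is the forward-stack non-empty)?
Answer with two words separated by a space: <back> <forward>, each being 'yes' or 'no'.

After 1 (visit(U)): cur=U back=1 fwd=0
After 2 (back): cur=HOME back=0 fwd=1
After 3 (visit(A)): cur=A back=1 fwd=0
After 4 (back): cur=HOME back=0 fwd=1
After 5 (forward): cur=A back=1 fwd=0
After 6 (visit(F)): cur=F back=2 fwd=0
After 7 (visit(G)): cur=G back=3 fwd=0
After 8 (visit(X)): cur=X back=4 fwd=0
After 9 (back): cur=G back=3 fwd=1
After 10 (visit(W)): cur=W back=4 fwd=0

Answer: yes no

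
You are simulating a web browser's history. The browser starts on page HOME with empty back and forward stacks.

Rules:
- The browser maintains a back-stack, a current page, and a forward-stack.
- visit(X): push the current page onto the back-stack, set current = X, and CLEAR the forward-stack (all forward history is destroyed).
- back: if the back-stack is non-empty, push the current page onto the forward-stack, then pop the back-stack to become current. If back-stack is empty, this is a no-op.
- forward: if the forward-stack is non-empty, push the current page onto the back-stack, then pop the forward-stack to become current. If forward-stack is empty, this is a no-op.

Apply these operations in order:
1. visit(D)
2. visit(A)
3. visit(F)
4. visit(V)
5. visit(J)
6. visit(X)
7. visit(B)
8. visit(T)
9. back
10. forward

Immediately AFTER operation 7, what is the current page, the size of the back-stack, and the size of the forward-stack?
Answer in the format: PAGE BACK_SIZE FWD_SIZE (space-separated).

After 1 (visit(D)): cur=D back=1 fwd=0
After 2 (visit(A)): cur=A back=2 fwd=0
After 3 (visit(F)): cur=F back=3 fwd=0
After 4 (visit(V)): cur=V back=4 fwd=0
After 5 (visit(J)): cur=J back=5 fwd=0
After 6 (visit(X)): cur=X back=6 fwd=0
After 7 (visit(B)): cur=B back=7 fwd=0

B 7 0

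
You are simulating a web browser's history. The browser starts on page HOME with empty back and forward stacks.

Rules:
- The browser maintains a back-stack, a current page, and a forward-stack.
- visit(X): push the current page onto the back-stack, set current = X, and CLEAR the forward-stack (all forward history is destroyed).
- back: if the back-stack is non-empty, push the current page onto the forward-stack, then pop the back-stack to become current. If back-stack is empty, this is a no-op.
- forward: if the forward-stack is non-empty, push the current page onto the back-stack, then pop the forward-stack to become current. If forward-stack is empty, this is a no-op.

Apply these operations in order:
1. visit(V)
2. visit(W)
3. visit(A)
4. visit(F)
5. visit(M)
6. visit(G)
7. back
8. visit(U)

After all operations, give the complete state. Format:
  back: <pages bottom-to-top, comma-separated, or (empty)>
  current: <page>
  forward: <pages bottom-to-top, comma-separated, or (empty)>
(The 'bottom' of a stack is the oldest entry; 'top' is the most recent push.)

Answer: back: HOME,V,W,A,F,M
current: U
forward: (empty)

Derivation:
After 1 (visit(V)): cur=V back=1 fwd=0
After 2 (visit(W)): cur=W back=2 fwd=0
After 3 (visit(A)): cur=A back=3 fwd=0
After 4 (visit(F)): cur=F back=4 fwd=0
After 5 (visit(M)): cur=M back=5 fwd=0
After 6 (visit(G)): cur=G back=6 fwd=0
After 7 (back): cur=M back=5 fwd=1
After 8 (visit(U)): cur=U back=6 fwd=0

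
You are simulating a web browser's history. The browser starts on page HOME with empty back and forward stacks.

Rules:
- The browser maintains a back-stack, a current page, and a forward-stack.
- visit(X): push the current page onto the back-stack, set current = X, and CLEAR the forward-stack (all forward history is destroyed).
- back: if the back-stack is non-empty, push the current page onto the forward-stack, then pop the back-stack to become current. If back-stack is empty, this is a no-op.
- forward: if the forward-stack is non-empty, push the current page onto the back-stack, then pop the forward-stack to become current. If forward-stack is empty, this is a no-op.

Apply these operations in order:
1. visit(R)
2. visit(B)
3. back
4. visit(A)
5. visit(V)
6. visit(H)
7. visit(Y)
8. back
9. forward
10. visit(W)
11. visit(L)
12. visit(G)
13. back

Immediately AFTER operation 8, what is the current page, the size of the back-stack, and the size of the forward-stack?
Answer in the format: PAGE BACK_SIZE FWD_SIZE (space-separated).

After 1 (visit(R)): cur=R back=1 fwd=0
After 2 (visit(B)): cur=B back=2 fwd=0
After 3 (back): cur=R back=1 fwd=1
After 4 (visit(A)): cur=A back=2 fwd=0
After 5 (visit(V)): cur=V back=3 fwd=0
After 6 (visit(H)): cur=H back=4 fwd=0
After 7 (visit(Y)): cur=Y back=5 fwd=0
After 8 (back): cur=H back=4 fwd=1

H 4 1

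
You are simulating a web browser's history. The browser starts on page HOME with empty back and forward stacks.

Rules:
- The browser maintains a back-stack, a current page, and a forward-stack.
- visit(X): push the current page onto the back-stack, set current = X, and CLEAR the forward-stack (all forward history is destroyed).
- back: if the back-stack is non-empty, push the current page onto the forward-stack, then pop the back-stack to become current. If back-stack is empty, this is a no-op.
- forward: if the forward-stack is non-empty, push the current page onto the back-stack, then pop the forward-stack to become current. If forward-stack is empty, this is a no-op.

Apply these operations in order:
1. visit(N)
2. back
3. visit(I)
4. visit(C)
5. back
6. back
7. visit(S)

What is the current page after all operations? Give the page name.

After 1 (visit(N)): cur=N back=1 fwd=0
After 2 (back): cur=HOME back=0 fwd=1
After 3 (visit(I)): cur=I back=1 fwd=0
After 4 (visit(C)): cur=C back=2 fwd=0
After 5 (back): cur=I back=1 fwd=1
After 6 (back): cur=HOME back=0 fwd=2
After 7 (visit(S)): cur=S back=1 fwd=0

Answer: S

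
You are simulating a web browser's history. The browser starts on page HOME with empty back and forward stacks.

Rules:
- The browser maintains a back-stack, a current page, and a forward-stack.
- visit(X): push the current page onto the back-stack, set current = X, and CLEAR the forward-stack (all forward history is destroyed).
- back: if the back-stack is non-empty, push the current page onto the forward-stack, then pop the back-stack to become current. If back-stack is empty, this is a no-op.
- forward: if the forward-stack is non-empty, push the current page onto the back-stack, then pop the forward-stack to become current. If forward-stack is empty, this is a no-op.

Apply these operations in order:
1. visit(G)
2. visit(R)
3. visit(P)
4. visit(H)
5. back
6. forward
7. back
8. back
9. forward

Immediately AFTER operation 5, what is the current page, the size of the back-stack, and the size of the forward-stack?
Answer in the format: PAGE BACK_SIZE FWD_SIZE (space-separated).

After 1 (visit(G)): cur=G back=1 fwd=0
After 2 (visit(R)): cur=R back=2 fwd=0
After 3 (visit(P)): cur=P back=3 fwd=0
After 4 (visit(H)): cur=H back=4 fwd=0
After 5 (back): cur=P back=3 fwd=1

P 3 1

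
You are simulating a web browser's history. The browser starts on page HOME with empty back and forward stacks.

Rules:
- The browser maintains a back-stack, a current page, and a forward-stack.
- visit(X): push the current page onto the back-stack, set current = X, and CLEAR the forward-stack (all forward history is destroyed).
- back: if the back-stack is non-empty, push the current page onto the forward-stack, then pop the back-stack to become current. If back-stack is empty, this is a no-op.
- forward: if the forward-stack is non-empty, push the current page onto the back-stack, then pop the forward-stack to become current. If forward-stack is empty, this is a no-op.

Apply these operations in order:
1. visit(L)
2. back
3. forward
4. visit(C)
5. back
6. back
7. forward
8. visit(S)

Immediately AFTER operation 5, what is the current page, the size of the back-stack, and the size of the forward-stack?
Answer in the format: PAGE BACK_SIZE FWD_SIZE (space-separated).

After 1 (visit(L)): cur=L back=1 fwd=0
After 2 (back): cur=HOME back=0 fwd=1
After 3 (forward): cur=L back=1 fwd=0
After 4 (visit(C)): cur=C back=2 fwd=0
After 5 (back): cur=L back=1 fwd=1

L 1 1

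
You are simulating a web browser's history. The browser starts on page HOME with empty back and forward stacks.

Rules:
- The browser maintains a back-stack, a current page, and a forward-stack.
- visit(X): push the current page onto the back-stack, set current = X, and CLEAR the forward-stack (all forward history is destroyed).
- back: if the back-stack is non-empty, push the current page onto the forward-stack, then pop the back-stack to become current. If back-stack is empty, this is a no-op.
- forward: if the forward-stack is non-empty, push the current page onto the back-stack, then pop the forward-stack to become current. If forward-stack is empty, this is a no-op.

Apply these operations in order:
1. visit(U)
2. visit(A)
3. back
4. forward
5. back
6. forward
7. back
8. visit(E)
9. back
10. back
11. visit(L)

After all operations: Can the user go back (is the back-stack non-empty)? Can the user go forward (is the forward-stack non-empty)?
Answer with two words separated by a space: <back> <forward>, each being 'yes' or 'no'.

After 1 (visit(U)): cur=U back=1 fwd=0
After 2 (visit(A)): cur=A back=2 fwd=0
After 3 (back): cur=U back=1 fwd=1
After 4 (forward): cur=A back=2 fwd=0
After 5 (back): cur=U back=1 fwd=1
After 6 (forward): cur=A back=2 fwd=0
After 7 (back): cur=U back=1 fwd=1
After 8 (visit(E)): cur=E back=2 fwd=0
After 9 (back): cur=U back=1 fwd=1
After 10 (back): cur=HOME back=0 fwd=2
After 11 (visit(L)): cur=L back=1 fwd=0

Answer: yes no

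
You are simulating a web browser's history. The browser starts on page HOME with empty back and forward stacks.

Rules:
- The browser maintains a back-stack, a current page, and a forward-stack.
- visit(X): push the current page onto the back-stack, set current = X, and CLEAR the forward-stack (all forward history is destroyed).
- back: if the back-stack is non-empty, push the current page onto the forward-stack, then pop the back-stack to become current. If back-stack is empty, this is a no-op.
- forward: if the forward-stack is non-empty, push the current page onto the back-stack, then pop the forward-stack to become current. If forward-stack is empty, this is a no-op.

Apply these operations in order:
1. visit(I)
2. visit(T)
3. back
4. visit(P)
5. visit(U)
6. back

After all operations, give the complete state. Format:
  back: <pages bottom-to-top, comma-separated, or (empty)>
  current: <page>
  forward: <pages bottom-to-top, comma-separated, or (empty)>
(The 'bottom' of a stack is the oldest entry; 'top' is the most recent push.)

After 1 (visit(I)): cur=I back=1 fwd=0
After 2 (visit(T)): cur=T back=2 fwd=0
After 3 (back): cur=I back=1 fwd=1
After 4 (visit(P)): cur=P back=2 fwd=0
After 5 (visit(U)): cur=U back=3 fwd=0
After 6 (back): cur=P back=2 fwd=1

Answer: back: HOME,I
current: P
forward: U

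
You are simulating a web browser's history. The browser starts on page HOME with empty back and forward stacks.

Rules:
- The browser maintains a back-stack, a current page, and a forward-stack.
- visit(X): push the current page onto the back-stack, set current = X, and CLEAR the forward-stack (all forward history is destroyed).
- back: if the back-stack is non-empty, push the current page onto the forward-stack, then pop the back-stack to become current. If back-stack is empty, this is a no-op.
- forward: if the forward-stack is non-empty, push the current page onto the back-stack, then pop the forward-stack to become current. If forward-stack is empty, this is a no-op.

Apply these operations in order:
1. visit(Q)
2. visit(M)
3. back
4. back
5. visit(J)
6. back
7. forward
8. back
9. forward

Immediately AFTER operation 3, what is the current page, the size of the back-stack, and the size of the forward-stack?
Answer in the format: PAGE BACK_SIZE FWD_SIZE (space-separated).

After 1 (visit(Q)): cur=Q back=1 fwd=0
After 2 (visit(M)): cur=M back=2 fwd=0
After 3 (back): cur=Q back=1 fwd=1

Q 1 1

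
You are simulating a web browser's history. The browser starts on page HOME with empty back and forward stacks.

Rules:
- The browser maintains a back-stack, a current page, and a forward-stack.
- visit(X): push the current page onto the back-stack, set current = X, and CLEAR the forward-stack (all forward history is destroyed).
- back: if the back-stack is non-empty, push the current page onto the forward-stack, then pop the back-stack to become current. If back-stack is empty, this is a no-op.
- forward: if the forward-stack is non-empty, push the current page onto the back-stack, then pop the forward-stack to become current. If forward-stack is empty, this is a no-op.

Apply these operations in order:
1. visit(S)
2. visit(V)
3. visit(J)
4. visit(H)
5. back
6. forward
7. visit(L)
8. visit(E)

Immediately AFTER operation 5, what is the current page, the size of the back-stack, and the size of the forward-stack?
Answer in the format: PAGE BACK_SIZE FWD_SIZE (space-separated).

After 1 (visit(S)): cur=S back=1 fwd=0
After 2 (visit(V)): cur=V back=2 fwd=0
After 3 (visit(J)): cur=J back=3 fwd=0
After 4 (visit(H)): cur=H back=4 fwd=0
After 5 (back): cur=J back=3 fwd=1

J 3 1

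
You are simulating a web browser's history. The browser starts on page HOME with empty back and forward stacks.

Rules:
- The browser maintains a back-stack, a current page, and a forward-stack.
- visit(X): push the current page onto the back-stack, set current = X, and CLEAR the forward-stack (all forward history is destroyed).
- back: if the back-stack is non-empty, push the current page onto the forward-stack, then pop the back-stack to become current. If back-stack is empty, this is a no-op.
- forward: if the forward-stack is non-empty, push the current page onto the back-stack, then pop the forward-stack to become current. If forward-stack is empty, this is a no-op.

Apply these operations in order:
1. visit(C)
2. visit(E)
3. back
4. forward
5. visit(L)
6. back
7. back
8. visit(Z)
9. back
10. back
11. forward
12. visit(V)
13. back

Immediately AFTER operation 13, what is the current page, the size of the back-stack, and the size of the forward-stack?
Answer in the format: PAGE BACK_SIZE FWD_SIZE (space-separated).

After 1 (visit(C)): cur=C back=1 fwd=0
After 2 (visit(E)): cur=E back=2 fwd=0
After 3 (back): cur=C back=1 fwd=1
After 4 (forward): cur=E back=2 fwd=0
After 5 (visit(L)): cur=L back=3 fwd=0
After 6 (back): cur=E back=2 fwd=1
After 7 (back): cur=C back=1 fwd=2
After 8 (visit(Z)): cur=Z back=2 fwd=0
After 9 (back): cur=C back=1 fwd=1
After 10 (back): cur=HOME back=0 fwd=2
After 11 (forward): cur=C back=1 fwd=1
After 12 (visit(V)): cur=V back=2 fwd=0
After 13 (back): cur=C back=1 fwd=1

C 1 1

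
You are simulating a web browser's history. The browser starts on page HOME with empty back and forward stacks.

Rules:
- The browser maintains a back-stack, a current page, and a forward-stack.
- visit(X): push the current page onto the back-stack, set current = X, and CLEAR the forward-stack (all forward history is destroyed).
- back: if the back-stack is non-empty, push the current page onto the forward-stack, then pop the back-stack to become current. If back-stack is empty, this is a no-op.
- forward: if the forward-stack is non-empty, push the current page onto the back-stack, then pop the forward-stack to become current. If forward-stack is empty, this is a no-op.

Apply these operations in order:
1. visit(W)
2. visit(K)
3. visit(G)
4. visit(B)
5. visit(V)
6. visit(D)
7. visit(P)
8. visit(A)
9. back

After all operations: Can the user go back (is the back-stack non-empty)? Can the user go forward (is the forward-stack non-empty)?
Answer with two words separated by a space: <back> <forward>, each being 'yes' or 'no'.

After 1 (visit(W)): cur=W back=1 fwd=0
After 2 (visit(K)): cur=K back=2 fwd=0
After 3 (visit(G)): cur=G back=3 fwd=0
After 4 (visit(B)): cur=B back=4 fwd=0
After 5 (visit(V)): cur=V back=5 fwd=0
After 6 (visit(D)): cur=D back=6 fwd=0
After 7 (visit(P)): cur=P back=7 fwd=0
After 8 (visit(A)): cur=A back=8 fwd=0
After 9 (back): cur=P back=7 fwd=1

Answer: yes yes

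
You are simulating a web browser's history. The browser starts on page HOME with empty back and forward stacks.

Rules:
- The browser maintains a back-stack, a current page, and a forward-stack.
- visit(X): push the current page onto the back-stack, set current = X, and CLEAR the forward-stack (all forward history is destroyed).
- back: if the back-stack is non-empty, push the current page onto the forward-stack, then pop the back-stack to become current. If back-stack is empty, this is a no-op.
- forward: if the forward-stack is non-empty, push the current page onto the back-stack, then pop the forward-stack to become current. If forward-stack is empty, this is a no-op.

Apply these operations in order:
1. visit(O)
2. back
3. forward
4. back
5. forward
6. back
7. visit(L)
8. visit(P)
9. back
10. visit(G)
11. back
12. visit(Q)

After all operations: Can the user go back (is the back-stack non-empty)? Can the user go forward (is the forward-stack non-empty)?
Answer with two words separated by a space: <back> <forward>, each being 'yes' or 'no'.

After 1 (visit(O)): cur=O back=1 fwd=0
After 2 (back): cur=HOME back=0 fwd=1
After 3 (forward): cur=O back=1 fwd=0
After 4 (back): cur=HOME back=0 fwd=1
After 5 (forward): cur=O back=1 fwd=0
After 6 (back): cur=HOME back=0 fwd=1
After 7 (visit(L)): cur=L back=1 fwd=0
After 8 (visit(P)): cur=P back=2 fwd=0
After 9 (back): cur=L back=1 fwd=1
After 10 (visit(G)): cur=G back=2 fwd=0
After 11 (back): cur=L back=1 fwd=1
After 12 (visit(Q)): cur=Q back=2 fwd=0

Answer: yes no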